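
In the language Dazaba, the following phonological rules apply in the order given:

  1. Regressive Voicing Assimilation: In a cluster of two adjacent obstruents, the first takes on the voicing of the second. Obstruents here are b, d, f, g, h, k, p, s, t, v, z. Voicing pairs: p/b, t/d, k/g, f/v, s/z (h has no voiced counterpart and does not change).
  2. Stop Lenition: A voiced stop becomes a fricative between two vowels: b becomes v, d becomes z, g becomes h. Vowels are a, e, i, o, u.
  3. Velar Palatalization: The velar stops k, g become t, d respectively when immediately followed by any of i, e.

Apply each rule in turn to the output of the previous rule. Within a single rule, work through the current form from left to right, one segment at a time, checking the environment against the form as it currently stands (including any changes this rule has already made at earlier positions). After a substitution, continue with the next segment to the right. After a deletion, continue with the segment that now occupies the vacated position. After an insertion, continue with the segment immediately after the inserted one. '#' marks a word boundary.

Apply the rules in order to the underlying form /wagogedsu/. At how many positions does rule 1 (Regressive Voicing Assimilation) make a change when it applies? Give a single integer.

1 Regressive Voicing Assimilation: [wagogedsu] → [wagogetsu]
2 Stop Lenition: [wagogetsu] → [wahohetsu]
3 Velar Palatalization: no change — [wahohetsu]
Rule 1 changed 1 position(s).

1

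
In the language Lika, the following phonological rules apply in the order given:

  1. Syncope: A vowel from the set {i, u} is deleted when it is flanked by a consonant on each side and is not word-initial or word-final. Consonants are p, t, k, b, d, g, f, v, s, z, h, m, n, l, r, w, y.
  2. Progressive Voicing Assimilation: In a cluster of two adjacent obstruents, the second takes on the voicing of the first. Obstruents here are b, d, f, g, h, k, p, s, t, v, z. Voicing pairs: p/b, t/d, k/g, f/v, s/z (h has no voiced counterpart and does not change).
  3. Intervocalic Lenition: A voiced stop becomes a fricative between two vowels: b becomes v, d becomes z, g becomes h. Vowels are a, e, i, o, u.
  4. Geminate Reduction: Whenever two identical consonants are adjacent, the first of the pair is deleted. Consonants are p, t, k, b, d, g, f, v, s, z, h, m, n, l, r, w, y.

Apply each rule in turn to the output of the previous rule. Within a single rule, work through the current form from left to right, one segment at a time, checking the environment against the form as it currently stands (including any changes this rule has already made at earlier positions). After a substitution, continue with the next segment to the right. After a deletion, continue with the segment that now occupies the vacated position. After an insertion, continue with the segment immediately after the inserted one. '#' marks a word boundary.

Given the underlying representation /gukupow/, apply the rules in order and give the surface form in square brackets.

1 Syncope: [gukupow] → [gkpow]
2 Progressive Voicing Assimilation: [gkpow] → [ggbow]
3 Intervocalic Lenition: no change — [ggbow]
4 Geminate Reduction: [ggbow] → [gbow]

[gbow]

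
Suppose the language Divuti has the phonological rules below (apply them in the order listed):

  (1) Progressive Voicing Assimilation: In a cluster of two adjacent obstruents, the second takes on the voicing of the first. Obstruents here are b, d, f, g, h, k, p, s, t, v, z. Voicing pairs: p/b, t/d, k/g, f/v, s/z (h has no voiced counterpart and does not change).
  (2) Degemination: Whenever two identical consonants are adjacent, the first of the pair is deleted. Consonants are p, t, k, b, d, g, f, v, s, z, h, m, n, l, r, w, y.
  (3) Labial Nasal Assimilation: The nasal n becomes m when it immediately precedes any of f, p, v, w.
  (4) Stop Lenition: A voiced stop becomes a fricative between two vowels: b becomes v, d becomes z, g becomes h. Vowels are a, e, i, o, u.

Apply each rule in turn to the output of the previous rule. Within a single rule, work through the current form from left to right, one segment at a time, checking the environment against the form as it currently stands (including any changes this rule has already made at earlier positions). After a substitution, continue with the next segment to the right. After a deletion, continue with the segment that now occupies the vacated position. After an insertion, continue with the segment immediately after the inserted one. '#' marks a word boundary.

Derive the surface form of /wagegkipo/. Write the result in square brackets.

(1) Progressive Voicing Assimilation: [wagegkipo] → [wageggipo]
(2) Degemination: [wageggipo] → [wagegipo]
(3) Labial Nasal Assimilation: no change — [wagegipo]
(4) Stop Lenition: [wagegipo] → [wahehipo]

[wahehipo]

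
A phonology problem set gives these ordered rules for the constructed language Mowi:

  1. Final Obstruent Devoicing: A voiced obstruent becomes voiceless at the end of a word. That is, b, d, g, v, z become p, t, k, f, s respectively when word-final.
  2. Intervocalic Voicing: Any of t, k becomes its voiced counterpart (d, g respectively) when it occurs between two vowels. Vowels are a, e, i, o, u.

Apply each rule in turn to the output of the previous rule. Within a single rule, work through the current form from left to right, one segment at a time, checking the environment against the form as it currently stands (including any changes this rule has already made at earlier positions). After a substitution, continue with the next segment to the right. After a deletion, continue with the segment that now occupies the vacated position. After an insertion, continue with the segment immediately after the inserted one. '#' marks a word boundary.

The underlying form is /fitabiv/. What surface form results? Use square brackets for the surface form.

[fidabif]

1 Final Obstruent Devoicing: [fitabiv] → [fitabif]
2 Intervocalic Voicing: [fitabif] → [fidabif]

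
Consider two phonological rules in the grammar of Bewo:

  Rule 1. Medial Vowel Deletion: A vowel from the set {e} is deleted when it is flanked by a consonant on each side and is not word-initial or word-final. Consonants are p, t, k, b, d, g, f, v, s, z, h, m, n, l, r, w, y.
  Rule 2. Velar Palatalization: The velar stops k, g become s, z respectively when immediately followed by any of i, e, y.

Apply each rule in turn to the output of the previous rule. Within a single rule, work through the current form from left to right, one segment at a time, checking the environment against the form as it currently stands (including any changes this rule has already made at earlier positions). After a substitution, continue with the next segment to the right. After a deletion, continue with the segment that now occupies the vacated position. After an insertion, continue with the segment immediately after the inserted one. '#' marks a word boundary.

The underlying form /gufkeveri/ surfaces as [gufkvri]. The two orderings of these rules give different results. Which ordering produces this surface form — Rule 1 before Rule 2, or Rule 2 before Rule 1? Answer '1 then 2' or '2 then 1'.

Order 1 then 2:
  1 Medial Vowel Deletion: [gufkeveri] → [gufkvri]
  2 Velar Palatalization: no change — [gufkvri]
  result: [gufkvri]
Order 2 then 1:
  2 Velar Palatalization: [gufkeveri] → [gufseveri]
  1 Medial Vowel Deletion: [gufseveri] → [gufsvri]
  result: [gufsvri]

1 then 2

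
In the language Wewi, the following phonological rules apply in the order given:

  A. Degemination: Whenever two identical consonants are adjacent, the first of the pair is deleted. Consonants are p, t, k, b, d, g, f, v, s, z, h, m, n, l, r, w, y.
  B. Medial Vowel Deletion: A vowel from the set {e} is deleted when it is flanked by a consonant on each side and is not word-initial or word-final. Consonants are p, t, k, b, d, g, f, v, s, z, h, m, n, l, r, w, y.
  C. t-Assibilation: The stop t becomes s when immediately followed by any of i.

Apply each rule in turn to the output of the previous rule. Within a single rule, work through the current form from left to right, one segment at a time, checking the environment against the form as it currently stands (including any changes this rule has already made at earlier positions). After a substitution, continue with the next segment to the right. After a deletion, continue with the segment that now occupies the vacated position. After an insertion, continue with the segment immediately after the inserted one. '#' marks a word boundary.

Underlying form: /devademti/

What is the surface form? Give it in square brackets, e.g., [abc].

[dvadmsi]

A Degemination: no change — [devademti]
B Medial Vowel Deletion: [devademti] → [dvadmti]
C t-Assibilation: [dvadmti] → [dvadmsi]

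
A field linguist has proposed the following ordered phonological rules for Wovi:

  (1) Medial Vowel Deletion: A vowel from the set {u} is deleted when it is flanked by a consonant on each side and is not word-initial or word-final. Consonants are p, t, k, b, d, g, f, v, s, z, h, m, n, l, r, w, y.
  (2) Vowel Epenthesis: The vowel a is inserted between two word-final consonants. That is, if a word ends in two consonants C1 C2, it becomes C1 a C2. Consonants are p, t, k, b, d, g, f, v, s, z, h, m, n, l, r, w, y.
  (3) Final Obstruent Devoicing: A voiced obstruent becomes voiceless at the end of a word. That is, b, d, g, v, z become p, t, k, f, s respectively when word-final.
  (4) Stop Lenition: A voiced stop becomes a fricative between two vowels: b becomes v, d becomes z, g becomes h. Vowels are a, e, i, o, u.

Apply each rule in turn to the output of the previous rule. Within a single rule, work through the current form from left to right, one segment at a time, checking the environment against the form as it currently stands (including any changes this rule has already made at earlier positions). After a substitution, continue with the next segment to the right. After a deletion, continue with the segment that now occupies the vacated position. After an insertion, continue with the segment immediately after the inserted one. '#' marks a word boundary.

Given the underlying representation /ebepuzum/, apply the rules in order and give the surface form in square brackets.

[evepzam]

(1) Medial Vowel Deletion: [ebepuzum] → [ebepzm]
(2) Vowel Epenthesis: [ebepzm] → [ebepzam]
(3) Final Obstruent Devoicing: no change — [ebepzam]
(4) Stop Lenition: [ebepzam] → [evepzam]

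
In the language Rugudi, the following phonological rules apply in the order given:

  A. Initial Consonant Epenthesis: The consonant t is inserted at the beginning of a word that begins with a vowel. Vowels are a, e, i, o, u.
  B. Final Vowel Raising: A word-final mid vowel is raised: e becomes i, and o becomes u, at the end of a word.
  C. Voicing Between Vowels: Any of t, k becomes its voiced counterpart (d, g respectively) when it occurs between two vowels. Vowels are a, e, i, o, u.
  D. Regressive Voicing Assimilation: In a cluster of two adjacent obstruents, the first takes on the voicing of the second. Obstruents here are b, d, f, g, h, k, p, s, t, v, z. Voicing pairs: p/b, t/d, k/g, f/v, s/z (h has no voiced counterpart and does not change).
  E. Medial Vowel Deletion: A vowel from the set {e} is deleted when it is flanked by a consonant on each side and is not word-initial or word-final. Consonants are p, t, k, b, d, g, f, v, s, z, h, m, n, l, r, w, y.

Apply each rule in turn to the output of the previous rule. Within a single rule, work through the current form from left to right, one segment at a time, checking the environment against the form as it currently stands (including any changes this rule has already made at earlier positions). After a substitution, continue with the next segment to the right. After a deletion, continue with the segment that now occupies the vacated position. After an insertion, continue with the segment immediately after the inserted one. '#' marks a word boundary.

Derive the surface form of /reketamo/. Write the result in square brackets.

A Initial Consonant Epenthesis: no change — [reketamo]
B Final Vowel Raising: [reketamo] → [reketamu]
C Voicing Between Vowels: [reketamu] → [regedamu]
D Regressive Voicing Assimilation: no change — [regedamu]
E Medial Vowel Deletion: [regedamu] → [rgdamu]

[rgdamu]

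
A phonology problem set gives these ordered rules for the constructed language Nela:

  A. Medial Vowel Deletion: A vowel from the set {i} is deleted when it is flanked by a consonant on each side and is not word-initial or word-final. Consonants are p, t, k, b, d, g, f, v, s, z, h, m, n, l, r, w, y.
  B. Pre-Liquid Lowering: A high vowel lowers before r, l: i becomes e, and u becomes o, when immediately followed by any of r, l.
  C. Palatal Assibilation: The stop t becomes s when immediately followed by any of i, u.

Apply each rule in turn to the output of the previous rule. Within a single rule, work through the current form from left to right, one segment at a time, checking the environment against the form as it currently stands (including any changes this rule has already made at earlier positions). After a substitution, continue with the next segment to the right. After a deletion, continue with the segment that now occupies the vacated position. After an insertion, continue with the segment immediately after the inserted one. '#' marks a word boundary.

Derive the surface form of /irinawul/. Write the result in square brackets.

A Medial Vowel Deletion: [irinawul] → [irnawul]
B Pre-Liquid Lowering: [irnawul] → [ernawol]
C Palatal Assibilation: no change — [ernawol]

[ernawol]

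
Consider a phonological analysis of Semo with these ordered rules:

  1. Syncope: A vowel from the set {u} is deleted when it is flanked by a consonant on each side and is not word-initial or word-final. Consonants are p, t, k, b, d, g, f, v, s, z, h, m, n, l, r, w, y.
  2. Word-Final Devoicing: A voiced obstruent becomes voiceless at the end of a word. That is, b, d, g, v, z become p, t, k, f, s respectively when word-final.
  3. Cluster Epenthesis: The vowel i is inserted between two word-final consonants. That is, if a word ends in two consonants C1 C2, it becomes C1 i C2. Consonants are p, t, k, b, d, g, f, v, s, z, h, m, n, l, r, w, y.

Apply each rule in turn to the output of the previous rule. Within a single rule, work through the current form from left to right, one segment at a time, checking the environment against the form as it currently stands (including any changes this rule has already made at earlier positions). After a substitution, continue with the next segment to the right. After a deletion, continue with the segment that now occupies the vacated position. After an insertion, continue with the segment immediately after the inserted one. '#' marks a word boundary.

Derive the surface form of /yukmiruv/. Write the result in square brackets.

1 Syncope: [yukmiruv] → [ykmirv]
2 Word-Final Devoicing: [ykmirv] → [ykmirf]
3 Cluster Epenthesis: [ykmirf] → [ykmirif]

[ykmirif]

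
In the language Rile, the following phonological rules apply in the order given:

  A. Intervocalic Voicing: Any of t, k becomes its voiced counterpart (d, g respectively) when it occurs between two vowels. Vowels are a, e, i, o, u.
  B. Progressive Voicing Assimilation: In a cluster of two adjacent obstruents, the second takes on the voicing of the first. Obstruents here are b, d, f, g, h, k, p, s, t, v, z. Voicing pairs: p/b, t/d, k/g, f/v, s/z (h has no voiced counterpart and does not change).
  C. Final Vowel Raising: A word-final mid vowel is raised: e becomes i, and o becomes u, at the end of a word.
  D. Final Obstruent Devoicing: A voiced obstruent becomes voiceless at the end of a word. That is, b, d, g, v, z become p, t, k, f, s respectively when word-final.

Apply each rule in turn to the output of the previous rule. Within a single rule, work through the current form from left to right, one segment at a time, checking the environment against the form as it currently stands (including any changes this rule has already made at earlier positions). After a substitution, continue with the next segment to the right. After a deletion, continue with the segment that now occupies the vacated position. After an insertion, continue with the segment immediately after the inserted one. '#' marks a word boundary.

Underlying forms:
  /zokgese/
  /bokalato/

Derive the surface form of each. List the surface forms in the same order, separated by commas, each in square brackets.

[zokkesi], [bogaladu]

/zokgese/:
  A Intervocalic Voicing: no change — [zokgese]
  B Progressive Voicing Assimilation: [zokgese] → [zokkese]
  C Final Vowel Raising: [zokkese] → [zokkesi]
  D Final Obstruent Devoicing: no change — [zokkesi]
/bokalato/:
  A Intervocalic Voicing: [bokalato] → [bogalado]
  B Progressive Voicing Assimilation: no change — [bogalado]
  C Final Vowel Raising: [bogalado] → [bogaladu]
  D Final Obstruent Devoicing: no change — [bogaladu]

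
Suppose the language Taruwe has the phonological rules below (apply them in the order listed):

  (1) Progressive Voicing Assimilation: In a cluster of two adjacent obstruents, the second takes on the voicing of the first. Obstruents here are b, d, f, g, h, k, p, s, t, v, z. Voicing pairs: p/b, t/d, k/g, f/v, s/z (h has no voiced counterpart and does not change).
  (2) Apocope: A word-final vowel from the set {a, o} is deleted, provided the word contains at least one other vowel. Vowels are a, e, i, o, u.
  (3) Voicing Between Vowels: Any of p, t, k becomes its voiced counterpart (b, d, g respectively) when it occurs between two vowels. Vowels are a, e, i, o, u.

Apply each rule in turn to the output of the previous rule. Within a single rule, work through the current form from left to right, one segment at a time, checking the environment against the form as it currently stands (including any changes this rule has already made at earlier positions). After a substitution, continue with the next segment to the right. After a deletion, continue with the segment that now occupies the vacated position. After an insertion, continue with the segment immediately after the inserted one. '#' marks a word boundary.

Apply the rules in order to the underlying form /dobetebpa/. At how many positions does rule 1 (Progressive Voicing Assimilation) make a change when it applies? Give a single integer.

(1) Progressive Voicing Assimilation: [dobetebpa] → [dobetebba]
(2) Apocope: [dobetebba] → [dobetebb]
(3) Voicing Between Vowels: [dobetebb] → [dobedebb]
Rule 1 changed 1 position(s).

1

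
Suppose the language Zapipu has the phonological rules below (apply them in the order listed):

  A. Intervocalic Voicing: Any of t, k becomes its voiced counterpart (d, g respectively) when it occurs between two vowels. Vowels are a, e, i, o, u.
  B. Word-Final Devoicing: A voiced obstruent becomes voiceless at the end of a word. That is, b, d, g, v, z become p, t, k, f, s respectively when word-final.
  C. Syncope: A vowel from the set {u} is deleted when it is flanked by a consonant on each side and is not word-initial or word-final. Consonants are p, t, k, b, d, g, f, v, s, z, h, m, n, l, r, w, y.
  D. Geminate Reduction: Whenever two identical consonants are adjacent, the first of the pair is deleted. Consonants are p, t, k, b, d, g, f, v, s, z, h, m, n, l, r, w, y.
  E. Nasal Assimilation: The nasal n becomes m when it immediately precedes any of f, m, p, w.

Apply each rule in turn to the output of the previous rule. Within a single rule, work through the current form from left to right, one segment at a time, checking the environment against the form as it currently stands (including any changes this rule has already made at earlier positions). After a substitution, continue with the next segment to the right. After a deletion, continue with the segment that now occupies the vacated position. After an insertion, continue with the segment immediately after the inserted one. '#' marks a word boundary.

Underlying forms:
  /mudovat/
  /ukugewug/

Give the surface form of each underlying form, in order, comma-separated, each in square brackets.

[mdovat], [ugewk]

/mudovat/:
  A Intervocalic Voicing: no change — [mudovat]
  B Word-Final Devoicing: no change — [mudovat]
  C Syncope: [mudovat] → [mdovat]
  D Geminate Reduction: no change — [mdovat]
  E Nasal Assimilation: no change — [mdovat]
/ukugewug/:
  A Intervocalic Voicing: [ukugewug] → [ugugewug]
  B Word-Final Devoicing: [ugugewug] → [ugugewuk]
  C Syncope: [ugugewuk] → [uggewk]
  D Geminate Reduction: [uggewk] → [ugewk]
  E Nasal Assimilation: no change — [ugewk]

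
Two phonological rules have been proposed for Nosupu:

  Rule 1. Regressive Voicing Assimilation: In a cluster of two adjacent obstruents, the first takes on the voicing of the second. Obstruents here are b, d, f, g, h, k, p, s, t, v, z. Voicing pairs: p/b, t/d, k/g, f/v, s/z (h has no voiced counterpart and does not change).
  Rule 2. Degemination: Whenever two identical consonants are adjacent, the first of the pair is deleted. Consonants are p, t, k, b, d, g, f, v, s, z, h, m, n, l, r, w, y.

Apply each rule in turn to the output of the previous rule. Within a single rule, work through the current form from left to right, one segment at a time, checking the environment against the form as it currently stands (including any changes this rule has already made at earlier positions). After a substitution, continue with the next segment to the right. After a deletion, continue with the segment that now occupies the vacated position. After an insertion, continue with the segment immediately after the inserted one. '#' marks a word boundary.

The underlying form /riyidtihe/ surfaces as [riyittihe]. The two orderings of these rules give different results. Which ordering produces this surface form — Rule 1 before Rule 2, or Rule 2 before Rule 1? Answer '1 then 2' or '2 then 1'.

2 then 1

Order 1 then 2:
  1 Regressive Voicing Assimilation: [riyidtihe] → [riyittihe]
  2 Degemination: [riyittihe] → [riyitihe]
  result: [riyitihe]
Order 2 then 1:
  2 Degemination: no change — [riyidtihe]
  1 Regressive Voicing Assimilation: [riyidtihe] → [riyittihe]
  result: [riyittihe]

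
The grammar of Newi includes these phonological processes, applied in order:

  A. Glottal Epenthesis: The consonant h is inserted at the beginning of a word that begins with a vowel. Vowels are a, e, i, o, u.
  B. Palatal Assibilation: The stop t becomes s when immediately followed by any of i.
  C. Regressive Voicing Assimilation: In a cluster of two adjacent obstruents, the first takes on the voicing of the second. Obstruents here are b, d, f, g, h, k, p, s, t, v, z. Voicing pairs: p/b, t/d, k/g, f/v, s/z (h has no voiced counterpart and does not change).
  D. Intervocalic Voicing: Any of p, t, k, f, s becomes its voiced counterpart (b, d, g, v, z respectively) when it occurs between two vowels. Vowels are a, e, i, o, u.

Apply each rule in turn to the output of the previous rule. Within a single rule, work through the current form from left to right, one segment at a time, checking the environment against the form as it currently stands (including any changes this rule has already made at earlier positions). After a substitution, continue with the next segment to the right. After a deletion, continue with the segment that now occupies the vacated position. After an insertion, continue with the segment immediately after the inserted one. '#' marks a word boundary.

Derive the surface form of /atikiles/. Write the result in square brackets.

A Glottal Epenthesis: [atikiles] → [hatikiles]
B Palatal Assibilation: [hatikiles] → [hasikiles]
C Regressive Voicing Assimilation: no change — [hasikiles]
D Intervocalic Voicing: [hasikiles] → [hazigiles]

[hazigiles]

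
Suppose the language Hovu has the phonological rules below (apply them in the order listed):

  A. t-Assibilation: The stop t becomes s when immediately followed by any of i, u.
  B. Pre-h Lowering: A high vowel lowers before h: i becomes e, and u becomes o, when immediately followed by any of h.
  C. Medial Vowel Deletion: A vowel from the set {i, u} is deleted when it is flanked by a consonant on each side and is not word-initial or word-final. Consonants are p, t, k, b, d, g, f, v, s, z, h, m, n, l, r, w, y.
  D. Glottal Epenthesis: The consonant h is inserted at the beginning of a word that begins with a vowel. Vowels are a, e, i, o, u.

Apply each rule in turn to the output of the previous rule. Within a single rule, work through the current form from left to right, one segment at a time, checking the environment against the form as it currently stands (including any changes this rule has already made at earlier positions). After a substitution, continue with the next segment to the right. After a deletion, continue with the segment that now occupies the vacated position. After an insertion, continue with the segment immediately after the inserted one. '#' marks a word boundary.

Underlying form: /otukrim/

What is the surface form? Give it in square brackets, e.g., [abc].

[hoskrm]

A t-Assibilation: [otukrim] → [osukrim]
B Pre-h Lowering: no change — [osukrim]
C Medial Vowel Deletion: [osukrim] → [oskrm]
D Glottal Epenthesis: [oskrm] → [hoskrm]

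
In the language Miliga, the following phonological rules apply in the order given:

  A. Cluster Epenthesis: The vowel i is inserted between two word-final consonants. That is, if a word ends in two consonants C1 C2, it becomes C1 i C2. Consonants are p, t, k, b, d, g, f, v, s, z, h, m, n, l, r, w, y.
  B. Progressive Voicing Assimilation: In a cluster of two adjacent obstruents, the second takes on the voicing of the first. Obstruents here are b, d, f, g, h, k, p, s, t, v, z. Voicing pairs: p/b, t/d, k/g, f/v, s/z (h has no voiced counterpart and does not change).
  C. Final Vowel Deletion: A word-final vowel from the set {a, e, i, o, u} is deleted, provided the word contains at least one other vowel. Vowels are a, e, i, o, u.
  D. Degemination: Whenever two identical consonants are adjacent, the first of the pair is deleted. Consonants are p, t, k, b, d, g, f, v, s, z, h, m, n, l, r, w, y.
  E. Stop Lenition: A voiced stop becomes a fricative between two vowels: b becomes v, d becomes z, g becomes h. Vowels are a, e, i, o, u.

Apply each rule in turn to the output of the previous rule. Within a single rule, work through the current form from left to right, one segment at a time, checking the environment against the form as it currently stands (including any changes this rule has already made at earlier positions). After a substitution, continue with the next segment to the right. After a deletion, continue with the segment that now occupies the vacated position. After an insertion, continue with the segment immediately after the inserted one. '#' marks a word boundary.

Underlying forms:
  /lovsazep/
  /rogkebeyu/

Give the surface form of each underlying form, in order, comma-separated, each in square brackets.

[lovzazep], [rohevey]

/lovsazep/:
  A Cluster Epenthesis: no change — [lovsazep]
  B Progressive Voicing Assimilation: [lovsazep] → [lovzazep]
  C Final Vowel Deletion: no change — [lovzazep]
  D Degemination: no change — [lovzazep]
  E Stop Lenition: no change — [lovzazep]
/rogkebeyu/:
  A Cluster Epenthesis: no change — [rogkebeyu]
  B Progressive Voicing Assimilation: [rogkebeyu] → [roggebeyu]
  C Final Vowel Deletion: [roggebeyu] → [roggebey]
  D Degemination: [roggebey] → [rogebey]
  E Stop Lenition: [rogebey] → [rohevey]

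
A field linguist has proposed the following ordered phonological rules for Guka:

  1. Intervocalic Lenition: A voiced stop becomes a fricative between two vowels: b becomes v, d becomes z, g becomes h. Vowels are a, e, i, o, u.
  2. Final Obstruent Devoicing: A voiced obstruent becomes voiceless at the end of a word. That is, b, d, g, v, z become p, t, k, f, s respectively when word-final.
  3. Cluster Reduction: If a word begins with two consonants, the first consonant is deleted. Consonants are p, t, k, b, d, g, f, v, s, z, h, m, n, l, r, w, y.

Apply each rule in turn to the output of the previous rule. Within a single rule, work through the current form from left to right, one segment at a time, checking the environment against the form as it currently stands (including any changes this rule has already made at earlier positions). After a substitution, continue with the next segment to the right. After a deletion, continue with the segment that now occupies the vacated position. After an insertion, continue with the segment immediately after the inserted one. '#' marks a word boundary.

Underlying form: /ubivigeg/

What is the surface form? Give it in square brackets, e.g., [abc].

[uvivihek]

1 Intervocalic Lenition: [ubivigeg] → [uviviheg]
2 Final Obstruent Devoicing: [uviviheg] → [uvivihek]
3 Cluster Reduction: no change — [uvivihek]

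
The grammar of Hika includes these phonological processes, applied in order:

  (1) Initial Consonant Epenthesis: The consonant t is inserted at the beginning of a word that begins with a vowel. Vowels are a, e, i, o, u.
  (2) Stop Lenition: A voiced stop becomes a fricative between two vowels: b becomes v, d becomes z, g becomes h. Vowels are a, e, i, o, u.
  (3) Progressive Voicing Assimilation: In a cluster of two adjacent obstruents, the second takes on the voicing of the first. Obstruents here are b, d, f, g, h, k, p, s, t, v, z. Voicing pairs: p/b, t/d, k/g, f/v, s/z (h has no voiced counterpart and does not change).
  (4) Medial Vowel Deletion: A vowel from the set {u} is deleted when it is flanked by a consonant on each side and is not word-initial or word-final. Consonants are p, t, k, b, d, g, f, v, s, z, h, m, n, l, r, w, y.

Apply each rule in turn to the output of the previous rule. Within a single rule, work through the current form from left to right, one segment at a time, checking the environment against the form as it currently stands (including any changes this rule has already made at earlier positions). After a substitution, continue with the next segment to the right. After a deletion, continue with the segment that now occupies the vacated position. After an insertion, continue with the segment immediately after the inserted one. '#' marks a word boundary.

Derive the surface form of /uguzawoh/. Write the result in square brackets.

[thzawoh]

(1) Initial Consonant Epenthesis: [uguzawoh] → [tuguzawoh]
(2) Stop Lenition: [tuguzawoh] → [tuhuzawoh]
(3) Progressive Voicing Assimilation: no change — [tuhuzawoh]
(4) Medial Vowel Deletion: [tuhuzawoh] → [thzawoh]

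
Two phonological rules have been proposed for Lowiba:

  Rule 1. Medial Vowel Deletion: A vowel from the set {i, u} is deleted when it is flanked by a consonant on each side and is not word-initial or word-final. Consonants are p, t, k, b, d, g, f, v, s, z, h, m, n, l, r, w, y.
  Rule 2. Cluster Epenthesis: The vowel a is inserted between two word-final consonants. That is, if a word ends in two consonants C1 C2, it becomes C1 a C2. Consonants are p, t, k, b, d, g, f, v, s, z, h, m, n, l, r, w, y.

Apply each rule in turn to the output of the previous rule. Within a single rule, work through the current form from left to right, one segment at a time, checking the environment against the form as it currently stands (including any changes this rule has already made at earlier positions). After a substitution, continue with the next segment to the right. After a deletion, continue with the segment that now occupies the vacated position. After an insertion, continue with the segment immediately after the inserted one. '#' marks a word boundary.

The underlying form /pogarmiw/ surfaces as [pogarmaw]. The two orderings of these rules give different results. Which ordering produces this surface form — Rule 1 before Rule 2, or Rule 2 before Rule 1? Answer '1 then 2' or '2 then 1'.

1 then 2

Order 1 then 2:
  1 Medial Vowel Deletion: [pogarmiw] → [pogarmw]
  2 Cluster Epenthesis: [pogarmw] → [pogarmaw]
  result: [pogarmaw]
Order 2 then 1:
  2 Cluster Epenthesis: no change — [pogarmiw]
  1 Medial Vowel Deletion: [pogarmiw] → [pogarmw]
  result: [pogarmw]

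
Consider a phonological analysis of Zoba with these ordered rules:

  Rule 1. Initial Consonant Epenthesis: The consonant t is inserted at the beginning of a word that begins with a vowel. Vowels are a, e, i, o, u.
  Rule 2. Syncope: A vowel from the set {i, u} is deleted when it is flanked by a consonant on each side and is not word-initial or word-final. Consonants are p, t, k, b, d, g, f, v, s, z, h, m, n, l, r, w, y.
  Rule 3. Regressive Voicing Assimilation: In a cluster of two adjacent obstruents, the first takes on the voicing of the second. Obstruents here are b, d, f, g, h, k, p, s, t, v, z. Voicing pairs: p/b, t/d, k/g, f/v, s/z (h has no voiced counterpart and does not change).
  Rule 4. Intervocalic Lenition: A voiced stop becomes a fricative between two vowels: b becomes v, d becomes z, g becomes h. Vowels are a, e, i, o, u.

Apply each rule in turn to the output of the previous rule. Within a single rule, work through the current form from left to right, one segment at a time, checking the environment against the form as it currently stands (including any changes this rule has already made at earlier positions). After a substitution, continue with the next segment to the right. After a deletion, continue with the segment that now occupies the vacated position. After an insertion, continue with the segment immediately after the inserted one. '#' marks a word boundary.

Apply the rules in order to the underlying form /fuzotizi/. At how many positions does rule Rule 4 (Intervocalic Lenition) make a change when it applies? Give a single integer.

Rule 1 Initial Consonant Epenthesis: no change — [fuzotizi]
Rule 2 Syncope: [fuzotizi] → [fzotzi]
Rule 3 Regressive Voicing Assimilation: [fzotzi] → [vzodzi]
Rule 4 Intervocalic Lenition: no change — [vzodzi]
Rule Rule 4 changed 0 position(s).

0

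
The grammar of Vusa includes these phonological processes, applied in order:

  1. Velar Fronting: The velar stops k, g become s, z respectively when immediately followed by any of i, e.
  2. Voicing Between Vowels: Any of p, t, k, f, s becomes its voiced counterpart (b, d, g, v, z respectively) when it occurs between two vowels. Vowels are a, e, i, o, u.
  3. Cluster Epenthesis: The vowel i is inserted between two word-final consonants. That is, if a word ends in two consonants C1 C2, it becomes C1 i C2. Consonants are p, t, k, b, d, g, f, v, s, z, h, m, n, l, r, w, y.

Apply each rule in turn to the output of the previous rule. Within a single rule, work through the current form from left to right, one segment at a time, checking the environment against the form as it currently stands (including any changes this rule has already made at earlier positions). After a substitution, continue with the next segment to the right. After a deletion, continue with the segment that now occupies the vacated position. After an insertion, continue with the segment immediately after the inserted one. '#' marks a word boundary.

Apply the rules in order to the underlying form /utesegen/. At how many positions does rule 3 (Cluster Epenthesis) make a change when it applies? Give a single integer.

0

1 Velar Fronting: [utesegen] → [utesezen]
2 Voicing Between Vowels: [utesezen] → [udezezen]
3 Cluster Epenthesis: no change — [udezezen]
Rule 3 changed 0 position(s).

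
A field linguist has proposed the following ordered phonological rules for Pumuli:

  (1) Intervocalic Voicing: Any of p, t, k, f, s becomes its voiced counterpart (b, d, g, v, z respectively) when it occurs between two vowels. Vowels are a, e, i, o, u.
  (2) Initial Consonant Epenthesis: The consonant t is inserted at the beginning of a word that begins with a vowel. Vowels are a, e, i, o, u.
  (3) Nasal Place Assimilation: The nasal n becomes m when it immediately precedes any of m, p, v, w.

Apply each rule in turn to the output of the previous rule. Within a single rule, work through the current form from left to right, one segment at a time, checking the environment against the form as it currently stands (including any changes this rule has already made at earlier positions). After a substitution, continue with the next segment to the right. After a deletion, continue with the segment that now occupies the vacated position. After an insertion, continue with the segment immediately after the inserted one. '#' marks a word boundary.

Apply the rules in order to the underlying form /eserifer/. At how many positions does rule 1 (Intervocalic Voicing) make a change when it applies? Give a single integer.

2

(1) Intervocalic Voicing: [eserifer] → [ezeriver]
(2) Initial Consonant Epenthesis: [ezeriver] → [tezeriver]
(3) Nasal Place Assimilation: no change — [tezeriver]
Rule 1 changed 2 position(s).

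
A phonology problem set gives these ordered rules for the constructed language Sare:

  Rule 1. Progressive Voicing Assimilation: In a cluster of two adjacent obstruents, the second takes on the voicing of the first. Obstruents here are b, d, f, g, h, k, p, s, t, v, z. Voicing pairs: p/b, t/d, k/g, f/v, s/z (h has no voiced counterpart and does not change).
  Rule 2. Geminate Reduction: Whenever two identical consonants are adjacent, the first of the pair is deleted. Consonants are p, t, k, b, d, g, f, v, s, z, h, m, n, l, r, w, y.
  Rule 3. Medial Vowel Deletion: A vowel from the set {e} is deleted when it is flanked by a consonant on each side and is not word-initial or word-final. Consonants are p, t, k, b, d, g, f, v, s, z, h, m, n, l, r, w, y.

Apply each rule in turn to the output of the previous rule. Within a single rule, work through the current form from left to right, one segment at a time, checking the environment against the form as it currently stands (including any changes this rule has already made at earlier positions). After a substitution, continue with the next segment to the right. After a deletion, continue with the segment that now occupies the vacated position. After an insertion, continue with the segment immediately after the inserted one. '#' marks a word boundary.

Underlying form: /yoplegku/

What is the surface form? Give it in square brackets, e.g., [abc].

[yoplgu]

Rule 1 Progressive Voicing Assimilation: [yoplegku] → [yopleggu]
Rule 2 Geminate Reduction: [yopleggu] → [yoplegu]
Rule 3 Medial Vowel Deletion: [yoplegu] → [yoplgu]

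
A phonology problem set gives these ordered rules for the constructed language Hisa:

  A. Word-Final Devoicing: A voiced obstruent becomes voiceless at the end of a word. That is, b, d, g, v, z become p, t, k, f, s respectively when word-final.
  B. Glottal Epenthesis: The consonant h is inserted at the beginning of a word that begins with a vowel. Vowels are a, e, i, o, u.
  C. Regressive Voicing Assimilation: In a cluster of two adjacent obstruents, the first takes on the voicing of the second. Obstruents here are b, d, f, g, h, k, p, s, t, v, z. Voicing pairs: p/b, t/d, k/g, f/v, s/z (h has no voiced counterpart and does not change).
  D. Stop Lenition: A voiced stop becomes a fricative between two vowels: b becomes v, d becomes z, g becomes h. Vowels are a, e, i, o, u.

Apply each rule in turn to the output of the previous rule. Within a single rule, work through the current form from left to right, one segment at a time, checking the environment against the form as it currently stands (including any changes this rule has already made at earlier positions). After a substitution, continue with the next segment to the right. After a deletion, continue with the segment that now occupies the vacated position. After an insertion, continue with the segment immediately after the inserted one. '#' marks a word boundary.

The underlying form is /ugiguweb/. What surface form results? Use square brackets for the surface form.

A Word-Final Devoicing: [ugiguweb] → [ugiguwep]
B Glottal Epenthesis: [ugiguwep] → [hugiguwep]
C Regressive Voicing Assimilation: no change — [hugiguwep]
D Stop Lenition: [hugiguwep] → [huhihuwep]

[huhihuwep]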